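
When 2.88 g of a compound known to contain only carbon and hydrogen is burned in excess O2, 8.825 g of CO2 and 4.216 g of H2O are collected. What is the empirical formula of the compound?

C3H7

mol C = 8.825 / 44.01 = 0.2005; mass C = 0.2005 × 12.01 = 2.408 g
mol H = 2 × (4.216 / 18.02) = 0.4679; mass H = 0.4679 × 1.008 = 0.4717 g
Smallest is C at 0.2005 mol; normalising gives C 1.000, H 2.334
Multiply by 3: C 3.00, H 7.00 → C3H7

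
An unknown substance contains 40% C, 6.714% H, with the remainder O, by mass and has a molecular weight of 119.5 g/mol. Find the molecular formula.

Assume 100 g: 40 g C, 6.714 g H, 53.286 g O.
C: 40 g ÷ 12.01 g/mol = 3.331 mol
H: 6.714 g ÷ 1.008 g/mol = 6.661 mol
O: 53.286 g ÷ 16.00 g/mol = 3.33 mol
Ratios (÷ 3.33): C 1.000, H 2.000, O 1.000
Ratio ≈ 1:2:1, so the empirical formula is CH2O
Empirical-formula mass = 30.03 g/mol
n = 119.5 / 30.03 = 3.98 ≈ 4
Molecular formula = (CH2O)×4 = C4H8O4

C4H8O4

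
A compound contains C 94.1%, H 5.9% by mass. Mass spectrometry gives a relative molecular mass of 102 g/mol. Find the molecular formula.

Assume 100 g: 94.1 g C, 5.9 g H.
Moles — C: 94.1 / 12.01 = 7.835 mol; H: 5.9 / 1.008 = 5.853 mol
Smallest is H at 5.853 mol; normalising gives C 1.339, H 1.000
Scaling by 3: C 4.02, H 3.00 → C4H3
Empirical-formula mass = 51.06 g/mol
n = 102 / 51.06 = 2.00 ≈ 2
Molecular formula = (C4H3)×2 = C8H6

C8H6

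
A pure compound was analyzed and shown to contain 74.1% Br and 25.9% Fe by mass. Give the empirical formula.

Assume 100 g: 74.1 g Br, 25.9 g Fe.
Moles — Br: 74.1 / 79.90 = 0.9274 mol; Fe: 25.9 / 55.85 = 0.4637 mol
Ratios (÷ 0.4637): Br 2.000, Fe 1.000
Ratio ≈ 2:1, so the empirical formula is Br2Fe

Br2Fe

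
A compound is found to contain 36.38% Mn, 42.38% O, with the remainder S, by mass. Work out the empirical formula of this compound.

Assume 100 g: 36.38 g Mn, 42.38 g O, 21.24 g S.
n(Mn) = 36.38/54.94 = 0.6622, n(O) = 42.38/16.00 = 2.649, n(S) = 21.24/32.07 = 0.6623
Ratios (÷ 0.6622): Mn 1.000, O 4.000, S 1.000
≈ 1:4:1 → MnO4S

MnO4S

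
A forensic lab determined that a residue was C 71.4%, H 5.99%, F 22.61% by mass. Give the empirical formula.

Assume 100 g: 71.4 g C, 5.99 g H, 22.61 g F.
Moles — C: 71.4 / 12.01 = 5.945 mol; H: 5.99 / 1.008 = 5.942 mol; F: 22.61 / 19.00 = 1.19 mol
Smallest is F at 1.19 mol; normalising gives C 4.996, H 4.994, F 1.000
≈ 5:5:1 → C5H5F

C5H5F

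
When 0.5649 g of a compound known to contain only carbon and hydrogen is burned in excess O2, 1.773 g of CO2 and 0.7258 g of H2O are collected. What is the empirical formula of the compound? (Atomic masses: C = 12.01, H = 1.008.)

CH2

mol C = 1.773 / 44.01 = 0.04029; mass C = 0.04029 × 12.01 = 0.4838 g
mol H = 2 × (0.7258 / 18.02) = 0.08055; mass H = 0.08055 × 1.008 = 0.08120 g
Divide by the smallest (0.04029 mol C): C 1.000, H 2.000
→ CH2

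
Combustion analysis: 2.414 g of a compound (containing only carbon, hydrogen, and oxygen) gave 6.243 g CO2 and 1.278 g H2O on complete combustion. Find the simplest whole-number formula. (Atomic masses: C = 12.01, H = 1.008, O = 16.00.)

mol C = 6.243 / 44.01 = 0.1419; mass C = 0.1419 × 12.01 = 1.704 g
mol H = 2 × (1.278 / 18.02) = 0.1418; mass H = 0.1418 × 1.008 = 0.1430 g
mass O = 2.414 − (1.847) = 0.5674 g → mol O = 0.03546
Ratios (÷ 0.03546): C 4.000, H 4.000, O 1.000
→ C4H4O

C4H4O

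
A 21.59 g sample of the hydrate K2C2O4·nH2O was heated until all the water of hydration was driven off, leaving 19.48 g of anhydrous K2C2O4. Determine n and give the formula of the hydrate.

Mass of water lost = 21.59 − 19.48 = 2.11 g → 2.11 / 18.02 = 0.1171 mol H2O
Molar mass of K2C2O4 = 166.22 g/mol → mol K2C2O4 = 19.48 / 166.22 = 0.1172
n = 0.1171 / 0.1172 = 1.00 ≈ 1 → K2C2O4·H2O

K2C2O4·H2O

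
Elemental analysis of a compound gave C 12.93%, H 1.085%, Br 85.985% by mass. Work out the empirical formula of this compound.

Assume 100 g: 12.93 g C, 1.085 g H, 85.985 g Br.
n(C) = 12.93/12.01 = 1.077, n(H) = 1.085/1.008 = 1.076, n(Br) = 85.985/79.90 = 1.076
Ratios (÷ 1.076): C 1.000, H 1.000, Br 1.000
≈ 1:1:1 → CHBr

CHBr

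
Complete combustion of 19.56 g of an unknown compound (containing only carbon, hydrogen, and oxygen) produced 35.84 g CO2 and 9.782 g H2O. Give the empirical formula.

mol C = 35.84 / 44.01 = 0.8144; mass C = 0.8144 × 12.01 = 9.780 g
mol H = 2 × (9.782 / 18.02) = 1.086; mass H = 1.086 × 1.008 = 1.094 g
mass O = 19.56 − (10.87) = 8.685 g → mol O = 0.5428
Smallest is O at 0.5428 mol; normalising gives C 1.500, H 2.000, O 1.000
Multiply by 2: C 3.00, H 4.00, O 2.00 → C3H4O2

C3H4O2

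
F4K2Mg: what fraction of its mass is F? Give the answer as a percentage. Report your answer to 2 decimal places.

Molar mass = 4(19.00) + 2(39.10) + 1(24.31) = 178.510 g/mol
Mass of F per mole = 4 × 19.00 = 76.000 g
% F = 76.000 / 178.510 × 100 = 42.57%

42.57%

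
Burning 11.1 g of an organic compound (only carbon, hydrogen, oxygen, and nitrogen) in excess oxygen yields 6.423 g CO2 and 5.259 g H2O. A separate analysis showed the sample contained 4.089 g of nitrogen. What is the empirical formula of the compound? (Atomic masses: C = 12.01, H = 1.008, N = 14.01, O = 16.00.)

CH4N2O2

mol C = 6.423 / 44.01 = 0.1459; mass C = 0.1459 × 12.01 = 1.753 g
mol H = 2 × (5.259 / 18.02) = 0.5837; mass H = 0.5837 × 1.008 = 0.5884 g
mol N = 4.089 / 14.01 = 0.2919
mass O = 11.1 − (6.430) = 4.670 g → mol O = 0.2919
Ratios (÷ 0.1459): C 1.000, H 3.999, N 2.000, O 2.000
→ CH4N2O2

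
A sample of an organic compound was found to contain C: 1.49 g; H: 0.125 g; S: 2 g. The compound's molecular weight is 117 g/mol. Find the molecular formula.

C4H4S2

C: 1.49 g ÷ 12.01 g/mol = 0.1241 mol
H: 0.125 g ÷ 1.008 g/mol = 0.124 mol
S: 2 g ÷ 32.07 g/mol = 0.06236 mol
Ratios (÷ 0.06236): C 1.989, H 1.988, S 1.000
≈ 2:2:1 → C2H2S
Empirical-formula mass = 58.11 g/mol
n = 117 / 58.11 = 2.01 ≈ 2
Molecular formula = (C2H2S)×2 = C4H4S2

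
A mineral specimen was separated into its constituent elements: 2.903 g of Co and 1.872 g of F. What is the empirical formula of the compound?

Co: 2.903 g ÷ 58.93 g/mol = 0.04926 mol
F: 1.872 g ÷ 19.00 g/mol = 0.09853 mol
Smallest is Co at 0.04926 mol; normalising gives Co 1.000, F 2.000
Ratio ≈ 1:2, so the empirical formula is CoF2

CoF2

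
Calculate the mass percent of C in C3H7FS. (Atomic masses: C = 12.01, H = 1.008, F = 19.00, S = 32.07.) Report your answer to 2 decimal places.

38.27%

Molar mass = 3(12.01) + 7(1.008) + 1(19.00) + 1(32.07) = 94.156 g/mol
Mass of C per mole = 3 × 12.01 = 36.030 g
% C = 36.030 / 94.156 × 100 = 38.27%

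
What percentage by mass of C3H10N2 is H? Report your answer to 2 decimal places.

13.60%

Molar mass = 3(12.01) + 10(1.008) + 2(14.01) = 74.130 g/mol
Mass of H per mole = 10 × 1.008 = 10.080 g
% H = 10.080 / 74.130 × 100 = 13.60%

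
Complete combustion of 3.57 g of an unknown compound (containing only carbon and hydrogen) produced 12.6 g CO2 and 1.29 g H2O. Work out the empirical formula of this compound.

C2H

mol C = 12.6 / 44.01 = 0.2863; mass C = 0.2863 × 12.01 = 3.438 g
mol H = 2 × (1.29 / 18.02) = 0.1432; mass H = 0.1432 × 1.008 = 0.1443 g
Smallest is H at 0.1432 mol; normalising gives C 2.000, H 1.000
Ratio ≈ 2:1, so the empirical formula is C2H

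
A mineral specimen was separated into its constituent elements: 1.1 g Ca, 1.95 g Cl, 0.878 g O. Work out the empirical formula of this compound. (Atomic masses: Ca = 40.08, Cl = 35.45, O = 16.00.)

CaCl2O2

n(Ca) = 1.1/40.08 = 0.02745, n(Cl) = 1.95/35.45 = 0.05501, n(O) = 0.878/16.00 = 0.05488
Smallest is Ca at 0.02745 mol; normalising gives Ca 1.000, Cl 2.004, O 1.999
Ratio ≈ 1:2:2, so the empirical formula is CaCl2O2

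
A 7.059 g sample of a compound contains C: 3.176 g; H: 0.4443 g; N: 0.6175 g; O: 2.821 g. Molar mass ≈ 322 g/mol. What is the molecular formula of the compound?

n(C) = 3.176/12.01 = 0.2644, n(H) = 0.4443/1.008 = 0.4408, n(N) = 0.6175/14.01 = 0.04408, n(O) = 2.821/16.00 = 0.1763
Divide by the smallest (0.04408 mol N): C 6.000, H 10.000, N 1.000, O 4.000
≈ 6:10:1:4 → C6H10NO4
Empirical-formula mass = 160.15 g/mol
n = 322 / 160.15 = 2.01 ≈ 2
Molecular formula = (C6H10NO4)×2 = C12H20N2O8

C12H20N2O8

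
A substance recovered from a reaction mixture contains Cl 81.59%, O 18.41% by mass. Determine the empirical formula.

Assume 100 g: 81.59 g Cl, 18.41 g O.
Moles — Cl: 81.59 / 35.45 = 2.302 mol; O: 18.41 / 16.00 = 1.151 mol
Divide by the smallest (1.151 mol O): Cl 2.000, O 1.000
→ Cl2O

Cl2O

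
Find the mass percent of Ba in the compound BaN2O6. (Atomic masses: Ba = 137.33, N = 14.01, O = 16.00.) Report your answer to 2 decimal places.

52.55%

Molar mass = 1(137.33) + 2(14.01) + 6(16.00) = 261.350 g/mol
Mass of Ba per mole = 1 × 137.33 = 137.330 g
% Ba = 137.330 / 261.350 × 100 = 52.55%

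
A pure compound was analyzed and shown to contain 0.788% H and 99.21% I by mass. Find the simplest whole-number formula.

Assume 100 g: 0.788 g H, 99.21 g I.
n(H) = 0.788/1.008 = 0.7817, n(I) = 99.21/126.90 = 0.7818
Ratios (÷ 0.7817): H 1.000, I 1.000
→ HI

HI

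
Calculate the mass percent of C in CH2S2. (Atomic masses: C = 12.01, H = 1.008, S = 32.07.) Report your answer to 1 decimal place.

15.4%

Molar mass = 1(12.01) + 2(1.008) + 2(32.07) = 78.166 g/mol
Mass of C per mole = 1 × 12.01 = 12.010 g
% C = 12.010 / 78.166 × 100 = 15.4%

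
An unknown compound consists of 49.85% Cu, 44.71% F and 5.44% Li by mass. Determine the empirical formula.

CuF3Li

Assume 100 g: 49.85 g Cu, 44.71 g F, 5.44 g Li.
Cu: 49.85 g ÷ 63.55 g/mol = 0.7844 mol
F: 44.71 g ÷ 19.00 g/mol = 2.353 mol
Li: 5.44 g ÷ 6.94 g/mol = 0.7839 mol
Smallest is Li at 0.7839 mol; normalising gives Cu 1.001, F 3.002, Li 1.000
≈ 1:3:1 → CuF3Li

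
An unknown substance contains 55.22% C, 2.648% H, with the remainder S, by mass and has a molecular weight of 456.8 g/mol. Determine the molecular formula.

C21H12S6

Assume 100 g: 55.22 g C, 2.648 g H, 42.132 g S.
n(C) = 55.22/12.01 = 4.598, n(H) = 2.648/1.008 = 2.627, n(S) = 42.132/32.07 = 1.314
Divide by the smallest (1.314 mol S): C 3.500, H 2.000, S 1.000
Multiply by 2: C 7.00, H 4.00, S 2.00 → C7H4S2
Empirical-formula mass = 152.24 g/mol
n = 456.8 / 152.24 = 3.00 ≈ 3
Molecular formula = (C7H4S2)×3 = C21H12S6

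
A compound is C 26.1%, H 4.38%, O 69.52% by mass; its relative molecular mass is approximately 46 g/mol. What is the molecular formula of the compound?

CH2O2

Assume 100 g: 26.1 g C, 4.38 g H, 69.52 g O.
Moles — C: 26.1 / 12.01 = 2.173 mol; H: 4.38 / 1.008 = 4.345 mol; O: 69.52 / 16.00 = 4.345 mol
Divide by the smallest (2.173 mol C): C 1.000, H 1.999, O 1.999
Ratio ≈ 1:2:2, so the empirical formula is CH2O2
Empirical-formula mass = 46.03 g/mol
n = 46 / 46.03 = 1.00 ≈ 1
Molecular formula = empirical formula = CH2O2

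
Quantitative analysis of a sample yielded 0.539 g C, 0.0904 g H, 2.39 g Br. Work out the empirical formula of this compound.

n(C) = 0.539/12.01 = 0.04488, n(H) = 0.0904/1.008 = 0.08968, n(Br) = 2.39/79.90 = 0.02991
Smallest is Br at 0.02991 mol; normalising gives C 1.500, H 2.998, Br 1.000
×2: C 3.00, H 6.00, Br 2.00 → C3H6Br2

C3H6Br2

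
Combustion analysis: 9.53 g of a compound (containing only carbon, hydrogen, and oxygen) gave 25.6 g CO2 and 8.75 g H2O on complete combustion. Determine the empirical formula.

C6H10O

mol C = 25.6 / 44.01 = 0.5817; mass C = 0.5817 × 12.01 = 6.986 g
mol H = 2 × (8.75 / 18.02) = 0.9711; mass H = 0.9711 × 1.008 = 0.9789 g
mass O = 9.53 − (7.965) = 1.565 g → mol O = 0.09781
Divide by the smallest (0.09781 mol O): C 5.947, H 9.928, O 1.000
→ C6H10O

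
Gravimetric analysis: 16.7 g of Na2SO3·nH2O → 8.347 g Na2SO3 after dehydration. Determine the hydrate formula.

Na2SO3·7H2O

Mass of water lost = 16.7 − 8.347 = 8.353 g → 8.353 / 18.02 = 0.4635 mol H2O
Molar mass of Na2SO3 = 126.05 g/mol → mol Na2SO3 = 8.347 / 126.05 = 0.06622
n = 0.4635 / 0.06622 = 7.00 ≈ 7 → Na2SO3·7H2O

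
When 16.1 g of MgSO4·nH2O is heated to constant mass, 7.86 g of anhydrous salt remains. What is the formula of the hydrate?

Mass of water lost = 16.1 − 7.86 = 8.24 g → 8.24 / 18.02 = 0.4573 mol H2O
Molar mass of MgSO4 = 120.38 g/mol → mol MgSO4 = 7.86 / 120.38 = 0.06529
n = 0.4573 / 0.06529 = 7.00 ≈ 7 → MgSO4·7H2O

MgSO4·7H2O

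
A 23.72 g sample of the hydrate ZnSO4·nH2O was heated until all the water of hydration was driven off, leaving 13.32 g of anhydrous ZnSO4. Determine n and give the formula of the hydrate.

ZnSO4·7H2O

Mass of water lost = 23.72 − 13.32 = 10.4 g → 10.4 / 18.02 = 0.5771 mol H2O
Molar mass of ZnSO4 = 161.45 g/mol → mol ZnSO4 = 13.32 / 161.45 = 0.0825
n = 0.5771 / 0.0825 = 7.00 ≈ 7 → ZnSO4·7H2O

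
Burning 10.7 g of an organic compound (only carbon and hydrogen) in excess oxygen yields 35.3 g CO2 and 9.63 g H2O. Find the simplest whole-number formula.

C3H4

mol C = 35.3 / 44.01 = 0.8021; mass C = 0.8021 × 12.01 = 9.633 g
mol H = 2 × (9.63 / 18.02) = 1.069; mass H = 1.069 × 1.008 = 1.077 g
Divide by the smallest (0.8021 mol C): C 1.000, H 1.333
Multiply by 3: C 3.00, H 4.00 → C3H4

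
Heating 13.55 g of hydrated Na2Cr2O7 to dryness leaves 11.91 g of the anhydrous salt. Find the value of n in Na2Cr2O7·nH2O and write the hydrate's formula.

Mass of water lost = 13.55 − 11.91 = 1.64 g → 1.64 / 18.02 = 0.09101 mol H2O
Molar mass of Na2Cr2O7 = 261.98 g/mol → mol Na2Cr2O7 = 11.91 / 261.98 = 0.04546
n = 0.09101 / 0.04546 = 2.00 ≈ 2 → Na2Cr2O7·2H2O

Na2Cr2O7·2H2O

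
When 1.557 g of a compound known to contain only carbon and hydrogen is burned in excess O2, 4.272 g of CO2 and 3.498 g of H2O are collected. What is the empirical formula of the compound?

CH4

mol C = 4.272 / 44.01 = 0.09707; mass C = 0.09707 × 12.01 = 1.166 g
mol H = 2 × (3.498 / 18.02) = 0.3882; mass H = 0.3882 × 1.008 = 0.3913 g
Smallest is C at 0.09707 mol; normalising gives C 1.000, H 4.000
≈ 1:4 → CH4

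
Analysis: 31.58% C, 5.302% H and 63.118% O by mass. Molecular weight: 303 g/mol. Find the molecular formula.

Assume 100 g: 31.58 g C, 5.302 g H, 63.118 g O.
Moles — C: 31.58 / 12.01 = 2.629 mol; H: 5.302 / 1.008 = 5.26 mol; O: 63.118 / 16.00 = 3.945 mol
Smallest is C at 2.629 mol; normalising gives C 1.000, H 2.000, O 1.500
Multiply by 2: C 2.00, H 4.00, O 3.00 → C2H4O3
Empirical-formula mass = 76.05 g/mol
n = 303 / 76.05 = 3.98 ≈ 4
Molecular formula = (C2H4O3)×4 = C8H16O12

C8H16O12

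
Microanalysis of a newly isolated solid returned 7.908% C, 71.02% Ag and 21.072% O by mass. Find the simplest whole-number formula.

Assume 100 g: 7.908 g C, 71.02 g Ag, 21.072 g O.
n(C) = 7.908/12.01 = 0.6585, n(Ag) = 71.02/107.87 = 0.6584, n(O) = 21.072/16.00 = 1.317
Divide by the smallest (0.6584 mol Ag): C 1.000, Ag 1.000, O 2.000
→ CAgO2

CAgO2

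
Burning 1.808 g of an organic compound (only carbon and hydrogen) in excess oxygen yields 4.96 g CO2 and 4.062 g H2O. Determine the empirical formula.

mol C = 4.96 / 44.01 = 0.1127; mass C = 0.1127 × 12.01 = 1.354 g
mol H = 2 × (4.062 / 18.02) = 0.4508; mass H = 0.4508 × 1.008 = 0.4544 g
Smallest is C at 0.1127 mol; normalising gives C 1.000, H 4.000
Ratio ≈ 1:4, so the empirical formula is CH4

CH4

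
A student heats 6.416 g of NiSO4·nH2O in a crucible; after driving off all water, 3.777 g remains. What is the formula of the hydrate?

Mass of water lost = 6.416 − 3.777 = 2.639 g → 2.639 / 18.02 = 0.1464 mol H2O
Molar mass of NiSO4 = 154.76 g/mol → mol NiSO4 = 3.777 / 154.76 = 0.02441
n = 0.1464 / 0.02441 = 6.00 ≈ 6 → NiSO4·6H2O

NiSO4·6H2O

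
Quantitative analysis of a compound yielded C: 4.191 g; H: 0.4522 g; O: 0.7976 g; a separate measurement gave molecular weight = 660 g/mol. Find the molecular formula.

C: 4.191 g ÷ 12.01 g/mol = 0.349 mol
H: 0.4522 g ÷ 1.008 g/mol = 0.4486 mol
O: 0.7976 g ÷ 16.00 g/mol = 0.04985 mol
Smallest is O at 0.04985 mol; normalising gives C 7.000, H 8.999, O 1.000
Ratio ≈ 7:9:1, so the empirical formula is C7H9O
Empirical-formula mass = 109.14 g/mol
n = 660 / 109.14 = 6.05 ≈ 6
Molecular formula = (C7H9O)×6 = C42H54O6

C42H54O6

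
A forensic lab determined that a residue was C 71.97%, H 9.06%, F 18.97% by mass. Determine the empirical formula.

Assume 100 g: 71.97 g C, 9.06 g H, 18.97 g F.
Moles — C: 71.97 / 12.01 = 5.993 mol; H: 9.06 / 1.008 = 8.988 mol; F: 18.97 / 19.00 = 0.9984 mol
Smallest is F at 0.9984 mol; normalising gives C 6.002, H 9.002, F 1.000
Ratio ≈ 6:9:1, so the empirical formula is C6H9F

C6H9F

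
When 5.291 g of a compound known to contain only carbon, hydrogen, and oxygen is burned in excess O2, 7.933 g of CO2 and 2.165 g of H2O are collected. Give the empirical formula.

C3H4O3

mol C = 7.933 / 44.01 = 0.1803; mass C = 0.1803 × 12.01 = 2.165 g
mol H = 2 × (2.165 / 18.02) = 0.2403; mass H = 0.2403 × 1.008 = 0.2422 g
mass O = 5.291 − (2.407) = 2.884 g → mol O = 0.1802
Smallest is O at 0.1802 mol; normalising gives C 1.000, H 1.333, O 1.000
Multiply by 3: C 3.00, H 4.00, O 3.00 → C3H4O3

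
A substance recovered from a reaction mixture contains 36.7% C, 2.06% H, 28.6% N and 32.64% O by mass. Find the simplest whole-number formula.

Assume 100 g: 36.7 g C, 2.06 g H, 28.6 g N, 32.64 g O.
C: 36.7 g ÷ 12.01 g/mol = 3.056 mol
H: 2.06 g ÷ 1.008 g/mol = 2.044 mol
N: 28.6 g ÷ 14.01 g/mol = 2.041 mol
O: 32.64 g ÷ 16.00 g/mol = 2.04 mol
Divide by the smallest (2.04 mol O): C 1.498, H 1.002, N 1.001, O 1.000
Multiply by 2: C 3.00, H 2.00, N 2.00, O 2.00 → C3H2N2O2

C3H2N2O2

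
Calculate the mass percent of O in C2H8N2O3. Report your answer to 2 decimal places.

Molar mass = 2(12.01) + 8(1.008) + 2(14.01) + 3(16.00) = 108.104 g/mol
Mass of O per mole = 3 × 16.00 = 48.000 g
% O = 48.000 / 108.104 × 100 = 44.40%

44.40%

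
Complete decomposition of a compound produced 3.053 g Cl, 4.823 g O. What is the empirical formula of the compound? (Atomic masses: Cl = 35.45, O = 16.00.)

n(Cl) = 3.053/35.45 = 0.08612, n(O) = 4.823/16.00 = 0.3014
Divide by the smallest (0.08612 mol Cl): Cl 1.000, O 3.500
Multiply by 2: Cl 2.00, O 7.00 → Cl2O7

Cl2O7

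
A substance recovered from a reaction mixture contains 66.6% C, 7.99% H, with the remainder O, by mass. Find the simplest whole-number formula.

Assume 100 g: 66.6 g C, 7.99 g H, 25.41 g O.
Moles — C: 66.6 / 12.01 = 5.545 mol; H: 7.99 / 1.008 = 7.927 mol; O: 25.41 / 16.00 = 1.588 mol
Smallest is O at 1.588 mol; normalising gives C 3.492, H 4.991, O 1.000
Multiply by 2: C 6.98, H 9.98, O 2.00 → C7H10O2

C7H10O2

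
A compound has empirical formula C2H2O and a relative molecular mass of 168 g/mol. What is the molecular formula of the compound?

C8H8O4

Empirical-formula mass = 42.04 g/mol
n = 168 / 42.04 = 4.00 ≈ 4
Molecular formula = (C2H2O)4 = C8H8O4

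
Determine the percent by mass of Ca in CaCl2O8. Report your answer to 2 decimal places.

Molar mass = 1(40.08) + 2(35.45) + 8(16.00) = 238.980 g/mol
Mass of Ca per mole = 1 × 40.08 = 40.080 g
% Ca = 40.080 / 238.980 × 100 = 16.77%

16.77%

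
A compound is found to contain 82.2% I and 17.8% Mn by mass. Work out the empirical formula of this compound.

I2Mn

Assume 100 g: 82.2 g I, 17.8 g Mn.
n(I) = 82.2/126.90 = 0.6478, n(Mn) = 17.8/54.94 = 0.324
Smallest is Mn at 0.324 mol; normalising gives I 1.999, Mn 1.000
→ I2Mn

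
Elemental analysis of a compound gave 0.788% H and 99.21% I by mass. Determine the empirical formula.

Assume 100 g: 0.788 g H, 99.21 g I.
Moles — H: 0.788 / 1.008 = 0.7817 mol; I: 99.21 / 126.90 = 0.7818 mol
Ratios (÷ 0.7817): H 1.000, I 1.000
≈ 1:1 → HI

HI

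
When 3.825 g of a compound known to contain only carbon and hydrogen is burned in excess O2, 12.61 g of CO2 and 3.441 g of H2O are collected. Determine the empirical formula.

mol C = 12.61 / 44.01 = 0.2865; mass C = 0.2865 × 12.01 = 3.441 g
mol H = 2 × (3.441 / 18.02) = 0.3819; mass H = 0.3819 × 1.008 = 0.3850 g
Divide by the smallest (0.2865 mol C): C 1.000, H 1.333
Scaling by 3: C 3.00, H 4.00 → C3H4

C3H4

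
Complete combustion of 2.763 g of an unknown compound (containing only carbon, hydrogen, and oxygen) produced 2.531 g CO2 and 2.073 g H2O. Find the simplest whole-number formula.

mol C = 2.531 / 44.01 = 0.05751; mass C = 0.05751 × 12.01 = 0.6907 g
mol H = 2 × (2.073 / 18.02) = 0.2301; mass H = 0.2301 × 1.008 = 0.2319 g
mass O = 2.763 − (0.9226) = 1.840 g → mol O = 0.1150
Smallest is C at 0.05751 mol; normalising gives C 1.000, H 4.001, O 2.000
→ CH4O2

CH4O2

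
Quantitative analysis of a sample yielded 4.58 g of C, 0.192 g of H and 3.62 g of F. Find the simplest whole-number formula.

C: 4.58 g ÷ 12.01 g/mol = 0.3813 mol
H: 0.192 g ÷ 1.008 g/mol = 0.1905 mol
F: 3.62 g ÷ 19.00 g/mol = 0.1905 mol
Divide by the smallest (0.1905 mol H): C 2.002, H 1.000, F 1.000
→ C2HF

C2HF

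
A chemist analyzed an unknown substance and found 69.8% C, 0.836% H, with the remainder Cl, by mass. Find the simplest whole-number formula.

C7HCl

Assume 100 g: 69.8 g C, 0.836 g H, 29.36 g Cl.
n(C) = 69.8/12.01 = 5.812, n(H) = 0.836/1.008 = 0.8294, n(Cl) = 29.36/35.45 = 0.8282
Smallest is Cl at 0.8282 mol; normalising gives C 7.017, H 1.001, Cl 1.000
→ C7HCl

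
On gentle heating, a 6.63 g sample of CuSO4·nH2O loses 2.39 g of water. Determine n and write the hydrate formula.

CuSO4·5H2O

Mass of anhydrous CuSO4 = 6.63 − 2.39 = 4.24 g
mol H2O = 2.39 / 18.02 = 0.1326
Molar mass of CuSO4 = 159.62 g/mol → mol CuSO4 = 4.24 / 159.62 = 0.02656
n = 0.1326 / 0.02656 = 4.99 ≈ 5 → CuSO4·5H2O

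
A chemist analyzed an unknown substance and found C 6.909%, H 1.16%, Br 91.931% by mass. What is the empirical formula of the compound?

CH2Br2

Assume 100 g: 6.909 g C, 1.16 g H, 91.931 g Br.
C: 6.909 g ÷ 12.01 g/mol = 0.5753 mol
H: 1.16 g ÷ 1.008 g/mol = 1.151 mol
Br: 91.931 g ÷ 79.90 g/mol = 1.151 mol
Divide by the smallest (0.5753 mol C): C 1.000, H 2.000, Br 2.000
Ratio ≈ 1:2:2, so the empirical formula is CH2Br2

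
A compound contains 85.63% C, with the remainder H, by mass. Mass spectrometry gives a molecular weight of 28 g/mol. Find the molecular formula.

Assume 100 g: 85.63 g C, 14.37 g H.
n(C) = 85.63/12.01 = 7.13, n(H) = 14.37/1.008 = 14.26
Smallest is C at 7.13 mol; normalising gives C 1.000, H 1.999
Ratio ≈ 1:2, so the empirical formula is CH2
Empirical-formula mass = 14.03 g/mol
n = 28 / 14.03 = 2.00 ≈ 2
Molecular formula = (CH2)×2 = C2H4

C2H4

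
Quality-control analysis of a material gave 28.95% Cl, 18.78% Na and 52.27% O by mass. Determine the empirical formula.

ClNaO4

Assume 100 g: 28.95 g Cl, 18.78 g Na, 52.27 g O.
Cl: 28.95 g ÷ 35.45 g/mol = 0.8166 mol
Na: 18.78 g ÷ 22.99 g/mol = 0.8169 mol
O: 52.27 g ÷ 16.00 g/mol = 3.267 mol
Divide by the smallest (0.8166 mol Cl): Cl 1.000, Na 1.000, O 4.000
Ratio ≈ 1:1:4, so the empirical formula is ClNaO4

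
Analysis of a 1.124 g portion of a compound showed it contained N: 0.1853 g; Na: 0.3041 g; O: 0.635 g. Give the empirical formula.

NNaO3

n(N) = 0.1853/14.01 = 0.01323, n(Na) = 0.3041/22.99 = 0.01323, n(O) = 0.635/16.00 = 0.03969
Smallest is N at 0.01323 mol; normalising gives N 1.000, Na 1.000, O 3.001
Ratio ≈ 1:1:3, so the empirical formula is NNaO3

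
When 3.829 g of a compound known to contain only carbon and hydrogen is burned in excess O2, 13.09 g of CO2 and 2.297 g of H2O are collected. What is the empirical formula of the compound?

mol C = 13.09 / 44.01 = 0.2974; mass C = 0.2974 × 12.01 = 3.572 g
mol H = 2 × (2.297 / 18.02) = 0.2549; mass H = 0.2549 × 1.008 = 0.2570 g
Ratios (÷ 0.2549): C 1.167, H 1.000
×6: C 7.00, H 6.00 → C7H6

C7H6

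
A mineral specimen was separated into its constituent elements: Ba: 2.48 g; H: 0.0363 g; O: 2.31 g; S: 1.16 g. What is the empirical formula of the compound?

n(Ba) = 2.48/137.33 = 0.01806, n(H) = 0.0363/1.008 = 0.03601, n(O) = 2.31/16.00 = 0.1444, n(S) = 1.16/32.07 = 0.03617
Ratios (÷ 0.01806): Ba 1.000, H 1.994, O 7.995, S 2.003
→ BaH2O8S2

BaH2O8S2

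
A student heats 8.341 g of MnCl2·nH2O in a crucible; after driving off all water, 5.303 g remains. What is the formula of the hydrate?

Mass of water lost = 8.341 − 5.303 = 3.038 g → 3.038 / 18.02 = 0.1686 mol H2O
Molar mass of MnCl2 = 125.84 g/mol → mol MnCl2 = 5.303 / 125.84 = 0.04214
n = 0.1686 / 0.04214 = 4.00 ≈ 4 → MnCl2·4H2O

MnCl2·4H2O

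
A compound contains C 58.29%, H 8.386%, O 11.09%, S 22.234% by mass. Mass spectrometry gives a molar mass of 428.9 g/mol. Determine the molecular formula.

Assume 100 g: 58.29 g C, 8.386 g H, 11.09 g O, 22.234 g S.
n(C) = 58.29/12.01 = 4.853, n(H) = 8.386/1.008 = 8.319, n(O) = 11.09/16.00 = 0.6931, n(S) = 22.234/32.07 = 0.6933
Smallest is O at 0.6931 mol; normalising gives C 7.002, H 12.003, O 1.000, S 1.000
Ratio ≈ 7:12:1:1, so the empirical formula is C7H12OS
Empirical-formula mass = 144.24 g/mol
n = 428.9 / 144.24 = 2.97 ≈ 3
Molecular formula = (C7H12OS)×3 = C21H36O3S3

C21H36O3S3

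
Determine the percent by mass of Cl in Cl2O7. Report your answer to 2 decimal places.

38.76%

Molar mass = 2(35.45) + 7(16.00) = 182.900 g/mol
Mass of Cl per mole = 2 × 35.45 = 70.900 g
% Cl = 70.900 / 182.900 × 100 = 38.76%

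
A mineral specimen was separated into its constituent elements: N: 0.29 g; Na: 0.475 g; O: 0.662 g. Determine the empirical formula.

NNaO2

n(N) = 0.29/14.01 = 0.0207, n(Na) = 0.475/22.99 = 0.02066, n(O) = 0.662/16.00 = 0.04138
Divide by the smallest (0.02066 mol Na): N 1.002, Na 1.000, O 2.003
Ratio ≈ 1:1:2, so the empirical formula is NNaO2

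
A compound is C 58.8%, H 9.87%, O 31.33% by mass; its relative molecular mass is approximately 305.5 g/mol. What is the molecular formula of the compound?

Assume 100 g: 58.8 g C, 9.87 g H, 31.33 g O.
Moles — C: 58.8 / 12.01 = 4.896 mol; H: 9.87 / 1.008 = 9.792 mol; O: 31.33 / 16.00 = 1.958 mol
Divide by the smallest (1.958 mol O): C 2.500, H 5.001, O 1.000
Multiply by 2: C 5.00, H 10.00, O 2.00 → C5H10O2
Empirical-formula mass = 102.13 g/mol
n = 305.5 / 102.13 = 2.99 ≈ 3
Molecular formula = (C5H10O2)×3 = C15H30O6

C15H30O6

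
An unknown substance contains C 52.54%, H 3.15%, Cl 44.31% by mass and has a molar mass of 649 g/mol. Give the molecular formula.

C28H20Cl8

Assume 100 g: 52.54 g C, 3.15 g H, 44.31 g Cl.
C: 52.54 g ÷ 12.01 g/mol = 4.375 mol
H: 3.15 g ÷ 1.008 g/mol = 3.125 mol
Cl: 44.31 g ÷ 35.45 g/mol = 1.25 mol
Divide by the smallest (1.25 mol Cl): C 3.500, H 2.500, Cl 1.000
×2: C 7.00, H 5.00, Cl 2.00 → C7H5Cl2
Empirical-formula mass = 160.01 g/mol
n = 649 / 160.01 = 4.06 ≈ 4
Molecular formula = (C7H5Cl2)×4 = C28H20Cl8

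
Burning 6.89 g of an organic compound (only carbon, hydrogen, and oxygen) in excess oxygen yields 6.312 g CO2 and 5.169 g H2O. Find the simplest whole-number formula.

CH4O2

mol C = 6.312 / 44.01 = 0.1434; mass C = 0.1434 × 12.01 = 1.722 g
mol H = 2 × (5.169 / 18.02) = 0.5737; mass H = 0.5737 × 1.008 = 0.5783 g
mass O = 6.89 − (2.301) = 4.589 g → mol O = 0.2868
Smallest is C at 0.1434 mol; normalising gives C 1.000, H 4.000, O 2.000
Ratio ≈ 1:4:2, so the empirical formula is CH4O2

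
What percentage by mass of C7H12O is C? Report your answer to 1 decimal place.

75.0%

Molar mass = 7(12.01) + 12(1.008) + 1(16.00) = 112.166 g/mol
Mass of C per mole = 7 × 12.01 = 84.070 g
% C = 84.070 / 112.166 × 100 = 75.0%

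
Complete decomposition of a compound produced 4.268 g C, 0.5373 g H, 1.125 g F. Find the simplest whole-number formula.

n(C) = 4.268/12.01 = 0.3554, n(H) = 0.5373/1.008 = 0.533, n(F) = 1.125/19.00 = 0.05921
Divide by the smallest (0.05921 mol F): C 6.002, H 9.002, F 1.000
→ C6H9F

C6H9F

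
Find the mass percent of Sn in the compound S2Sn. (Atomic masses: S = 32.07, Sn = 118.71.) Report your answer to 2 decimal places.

64.92%

Molar mass = 2(32.07) + 1(118.71) = 182.850 g/mol
Mass of Sn per mole = 1 × 118.71 = 118.710 g
% Sn = 118.710 / 182.850 × 100 = 64.92%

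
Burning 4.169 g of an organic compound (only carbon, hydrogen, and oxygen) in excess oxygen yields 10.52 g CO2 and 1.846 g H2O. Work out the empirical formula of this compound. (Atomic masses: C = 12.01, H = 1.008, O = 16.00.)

C7H6O2

mol C = 10.52 / 44.01 = 0.2390; mass C = 0.2390 × 12.01 = 2.871 g
mol H = 2 × (1.846 / 18.02) = 0.2049; mass H = 0.2049 × 1.008 = 0.2065 g
mass O = 4.169 − (3.077) = 1.092 g → mol O = 0.06823
Divide by the smallest (0.06823 mol O): C 3.503, H 3.003, O 1.000
×2: C 7.01, H 6.01, O 2.00 → C7H6O2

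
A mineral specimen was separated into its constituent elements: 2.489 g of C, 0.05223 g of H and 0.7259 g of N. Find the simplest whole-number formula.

C4HN

n(C) = 2.489/12.01 = 0.2072, n(H) = 0.05223/1.008 = 0.05182, n(N) = 0.7259/14.01 = 0.05181
Smallest is N at 0.05181 mol; normalising gives C 4.000, H 1.000, N 1.000
→ C4HN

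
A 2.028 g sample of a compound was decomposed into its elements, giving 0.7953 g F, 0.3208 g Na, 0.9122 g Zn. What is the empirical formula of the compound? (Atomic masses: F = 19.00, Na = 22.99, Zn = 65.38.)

F3NaZn

Moles — F: 0.7953 / 19.00 = 0.04186 mol; Na: 0.3208 / 22.99 = 0.01395 mol; Zn: 0.9122 / 65.38 = 0.01395 mol
Smallest is Zn at 0.01395 mol; normalising gives F 3.000, Na 1.000, Zn 1.000
≈ 3:1:1 → F3NaZn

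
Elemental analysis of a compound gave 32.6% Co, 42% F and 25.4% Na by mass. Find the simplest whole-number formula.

CoF4Na2

Assume 100 g: 32.6 g Co, 42 g F, 25.4 g Na.
Co: 32.6 g ÷ 58.93 g/mol = 0.5532 mol
F: 42 g ÷ 19.00 g/mol = 2.211 mol
Na: 25.4 g ÷ 22.99 g/mol = 1.105 mol
Divide by the smallest (0.5532 mol Co): Co 1.000, F 3.996, Na 1.997
≈ 1:4:2 → CoF4Na2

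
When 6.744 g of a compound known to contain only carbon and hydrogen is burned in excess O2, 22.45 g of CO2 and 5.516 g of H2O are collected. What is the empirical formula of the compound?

mol C = 22.45 / 44.01 = 0.5101; mass C = 0.5101 × 12.01 = 6.126 g
mol H = 2 × (5.516 / 18.02) = 0.6122; mass H = 0.6122 × 1.008 = 0.6171 g
Ratios (÷ 0.5101): C 1.000, H 1.200
Multiply by 5: C 5.00, H 6.00 → C5H6

C5H6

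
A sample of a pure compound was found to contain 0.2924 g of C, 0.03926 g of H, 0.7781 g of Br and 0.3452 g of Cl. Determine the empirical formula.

Moles — C: 0.2924 / 12.01 = 0.02435 mol; H: 0.03926 / 1.008 = 0.03895 mol; Br: 0.7781 / 79.90 = 0.009738 mol; Cl: 0.3452 / 35.45 = 0.009738 mol
Divide by the smallest (0.009738 mol Cl): C 2.500, H 4.000, Br 1.000, Cl 1.000
×2: C 5.00, H 8.00, Br 2.00, Cl 2.00 → C5H8Br2Cl2

C5H8Br2Cl2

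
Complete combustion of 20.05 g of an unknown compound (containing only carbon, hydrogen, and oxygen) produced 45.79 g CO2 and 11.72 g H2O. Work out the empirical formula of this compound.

mol C = 45.79 / 44.01 = 1.040; mass C = 1.040 × 12.01 = 12.50 g
mol H = 2 × (11.72 / 18.02) = 1.301; mass H = 1.301 × 1.008 = 1.311 g
mass O = 20.05 − (13.81) = 6.243 g → mol O = 0.3902
Smallest is O at 0.3902 mol; normalising gives C 2.666, H 3.334, O 1.000
×3: C 8.00, H 10.00, O 3.00 → C8H10O3

C8H10O3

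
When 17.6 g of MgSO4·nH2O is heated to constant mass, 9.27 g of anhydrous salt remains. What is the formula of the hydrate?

Mass of water lost = 17.6 − 9.27 = 8.33 g → 8.33 / 18.02 = 0.4623 mol H2O
Molar mass of MgSO4 = 120.38 g/mol → mol MgSO4 = 9.27 / 120.38 = 0.07701
n = 0.4623 / 0.07701 = 6.00 ≈ 6 → MgSO4·6H2O

MgSO4·6H2O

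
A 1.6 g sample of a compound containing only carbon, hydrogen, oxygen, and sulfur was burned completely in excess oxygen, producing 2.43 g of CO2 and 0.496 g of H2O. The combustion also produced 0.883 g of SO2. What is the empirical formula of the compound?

mol C = 2.43 / 44.01 = 0.05521; mass C = 0.05521 × 12.01 = 0.6631 g
mol H = 2 × (0.496 / 18.02) = 0.05505; mass H = 0.05505 × 1.008 = 0.05549 g
mol S = 0.883 / 64.07 = 0.01378; mass S = 0.4420 g
mass O = 1.6 − (1.161) = 0.4394 g → mol O = 0.02746
Ratios (÷ 0.01378): C 4.006, H 3.994, O 1.993, S 1.000
→ C4H4O2S

C4H4O2S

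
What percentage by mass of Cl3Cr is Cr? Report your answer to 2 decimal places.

32.84%

Molar mass = 3(35.45) + 1(52.00) = 158.350 g/mol
Mass of Cr per mole = 1 × 52.00 = 52.000 g
% Cr = 52.000 / 158.350 × 100 = 32.84%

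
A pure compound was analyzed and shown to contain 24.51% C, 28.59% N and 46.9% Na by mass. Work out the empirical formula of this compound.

Assume 100 g: 24.51 g C, 28.59 g N, 46.9 g Na.
n(C) = 24.51/12.01 = 2.041, n(N) = 28.59/14.01 = 2.041, n(Na) = 46.9/22.99 = 2.04
Smallest is Na at 2.04 mol; normalising gives C 1.000, N 1.000, Na 1.000
≈ 1:1:1 → CNNa

CNNa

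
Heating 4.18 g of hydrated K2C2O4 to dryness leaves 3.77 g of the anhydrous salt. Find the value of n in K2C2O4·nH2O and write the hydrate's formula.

Mass of water lost = 4.18 − 3.77 = 0.41 g → 0.41 / 18.02 = 0.02275 mol H2O
Molar mass of K2C2O4 = 166.22 g/mol → mol K2C2O4 = 3.77 / 166.22 = 0.02268
n = 0.02275 / 0.02268 = 1.00 ≈ 1 → K2C2O4·H2O

K2C2O4·H2O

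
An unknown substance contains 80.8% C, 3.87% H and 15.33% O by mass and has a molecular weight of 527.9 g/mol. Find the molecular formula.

Assume 100 g: 80.8 g C, 3.87 g H, 15.33 g O.
C: 80.8 g ÷ 12.01 g/mol = 6.728 mol
H: 3.87 g ÷ 1.008 g/mol = 3.839 mol
O: 15.33 g ÷ 16.00 g/mol = 0.9581 mol
Ratios (÷ 0.9581): C 7.022, H 4.007, O 1.000
→ C7H4O
Empirical-formula mass = 104.10 g/mol
n = 527.9 / 104.10 = 5.07 ≈ 5
Molecular formula = (C7H4O)×5 = C35H20O5

C35H20O5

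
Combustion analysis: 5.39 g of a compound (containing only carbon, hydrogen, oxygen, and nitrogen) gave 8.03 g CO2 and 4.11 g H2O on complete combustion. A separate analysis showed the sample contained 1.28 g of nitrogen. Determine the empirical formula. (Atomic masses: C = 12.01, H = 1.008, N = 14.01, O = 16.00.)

C2H5NO

mol C = 8.03 / 44.01 = 0.1825; mass C = 0.1825 × 12.01 = 2.191 g
mol H = 2 × (4.11 / 18.02) = 0.4562; mass H = 0.4562 × 1.008 = 0.4598 g
mol N = 1.28 / 14.01 = 0.09136
mass O = 5.39 − (3.931) = 1.459 g → mol O = 0.09118
Smallest is O at 0.09118 mol; normalising gives C 2.001, H 5.003, N 1.002, O 1.000
→ C2H5NO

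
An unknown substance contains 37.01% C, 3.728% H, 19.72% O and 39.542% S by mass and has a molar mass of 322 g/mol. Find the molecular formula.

C10H12O4S4

Assume 100 g: 37.01 g C, 3.728 g H, 19.72 g O, 39.542 g S.
C: 37.01 g ÷ 12.01 g/mol = 3.082 mol
H: 3.728 g ÷ 1.008 g/mol = 3.698 mol
O: 19.72 g ÷ 16.00 g/mol = 1.232 mol
S: 39.542 g ÷ 32.07 g/mol = 1.233 mol
Ratios (÷ 1.232): C 2.500, H 3.001, O 1.000, S 1.000
Multiply by 2: C 5.00, H 6.00, O 2.00, S 2.00 → C5H6O2S2
Empirical-formula mass = 162.24 g/mol
n = 322 / 162.24 = 1.98 ≈ 2
Molecular formula = (C5H6O2S2)×2 = C10H12O4S4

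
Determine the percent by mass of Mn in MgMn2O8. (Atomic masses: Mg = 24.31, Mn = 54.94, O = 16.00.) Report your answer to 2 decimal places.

41.91%

Molar mass = 1(24.31) + 2(54.94) + 8(16.00) = 262.190 g/mol
Mass of Mn per mole = 2 × 54.94 = 109.880 g
% Mn = 109.880 / 262.190 × 100 = 41.91%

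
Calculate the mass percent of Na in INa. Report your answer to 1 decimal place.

15.3%

Molar mass = 1(126.90) + 1(22.99) = 149.890 g/mol
Mass of Na per mole = 1 × 22.99 = 22.990 g
% Na = 22.990 / 149.890 × 100 = 15.3%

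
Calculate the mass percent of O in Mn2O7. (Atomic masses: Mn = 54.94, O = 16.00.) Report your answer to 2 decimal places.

50.48%

Molar mass = 2(54.94) + 7(16.00) = 221.880 g/mol
Mass of O per mole = 7 × 16.00 = 112.000 g
% O = 112.000 / 221.880 × 100 = 50.48%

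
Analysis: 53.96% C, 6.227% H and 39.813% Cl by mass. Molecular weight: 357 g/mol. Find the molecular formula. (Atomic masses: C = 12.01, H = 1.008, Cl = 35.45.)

Assume 100 g: 53.96 g C, 6.227 g H, 39.813 g Cl.
Moles — C: 53.96 / 12.01 = 4.493 mol; H: 6.227 / 1.008 = 6.178 mol; Cl: 39.813 / 35.45 = 1.123 mol
Ratios (÷ 1.123): C 4.001, H 5.501, Cl 1.000
Multiply by 2: C 8.00, H 11.00, Cl 2.00 → C8H11Cl2
Empirical-formula mass = 178.07 g/mol
n = 357 / 178.07 = 2.00 ≈ 2
Molecular formula = (C8H11Cl2)×2 = C16H22Cl4

C16H22Cl4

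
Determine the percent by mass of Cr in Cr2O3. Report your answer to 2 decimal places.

68.42%

Molar mass = 2(52.00) + 3(16.00) = 152.000 g/mol
Mass of Cr per mole = 2 × 52.00 = 104.000 g
% Cr = 104.000 / 152.000 × 100 = 68.42%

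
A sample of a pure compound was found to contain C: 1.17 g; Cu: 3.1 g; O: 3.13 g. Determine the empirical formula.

C2CuO4

Moles — C: 1.17 / 12.01 = 0.09742 mol; Cu: 3.1 / 63.55 = 0.04878 mol; O: 3.13 / 16.00 = 0.1956 mol
Divide by the smallest (0.04878 mol Cu): C 1.997, Cu 1.000, O 4.010
≈ 2:1:4 → C2CuO4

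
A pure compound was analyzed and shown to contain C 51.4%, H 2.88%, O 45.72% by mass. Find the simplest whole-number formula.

C3H2O2

Assume 100 g: 51.4 g C, 2.88 g H, 45.72 g O.
C: 51.4 g ÷ 12.01 g/mol = 4.28 mol
H: 2.88 g ÷ 1.008 g/mol = 2.857 mol
O: 45.72 g ÷ 16.00 g/mol = 2.857 mol
Divide by the smallest (2.857 mol H): C 1.498, H 1.000, O 1.000
Scaling by 2: C 3.00, H 2.00, O 2.00 → C3H2O2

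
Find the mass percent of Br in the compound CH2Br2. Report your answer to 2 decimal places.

91.93%

Molar mass = 1(12.01) + 2(1.008) + 2(79.90) = 173.826 g/mol
Mass of Br per mole = 2 × 79.90 = 159.800 g
% Br = 159.800 / 173.826 × 100 = 91.93%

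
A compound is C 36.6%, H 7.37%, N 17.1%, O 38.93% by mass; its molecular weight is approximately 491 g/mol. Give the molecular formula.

Assume 100 g: 36.6 g C, 7.37 g H, 17.1 g N, 38.93 g O.
n(C) = 36.6/12.01 = 3.047, n(H) = 7.37/1.008 = 7.312, n(N) = 17.1/14.01 = 1.221, n(O) = 38.93/16.00 = 2.433
Divide by the smallest (1.221 mol N): C 2.497, H 5.990, N 1.000, O 1.993
×2: C 4.99, H 11.98, N 2.00, O 3.99 → C5H12N2O4
Empirical-formula mass = 164.17 g/mol
n = 491 / 164.17 = 2.99 ≈ 3
Molecular formula = (C5H12N2O4)×3 = C15H36N6O12

C15H36N6O12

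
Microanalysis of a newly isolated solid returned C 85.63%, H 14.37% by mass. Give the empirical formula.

CH2

Assume 100 g: 85.63 g C, 14.37 g H.
n(C) = 85.63/12.01 = 7.13, n(H) = 14.37/1.008 = 14.26
Ratios (÷ 7.13): C 1.000, H 1.999
Ratio ≈ 1:2, so the empirical formula is CH2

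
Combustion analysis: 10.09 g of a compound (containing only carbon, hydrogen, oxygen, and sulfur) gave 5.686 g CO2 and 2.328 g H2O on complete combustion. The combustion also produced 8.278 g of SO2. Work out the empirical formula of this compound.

CH2O2S

mol C = 5.686 / 44.01 = 0.1292; mass C = 0.1292 × 12.01 = 1.552 g
mol H = 2 × (2.328 / 18.02) = 0.2584; mass H = 0.2584 × 1.008 = 0.2604 g
mol S = 8.278 / 64.07 = 0.1292; mass S = 4.144 g
mass O = 10.09 − (5.956) = 4.134 g → mol O = 0.2584
Divide by the smallest (0.1292 mol C): C 1.000, H 2.000, O 2.000, S 1.000
Ratio ≈ 1:2:2:1, so the empirical formula is CH2O2S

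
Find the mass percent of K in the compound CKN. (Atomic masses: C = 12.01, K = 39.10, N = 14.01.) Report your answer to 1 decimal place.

Molar mass = 1(12.01) + 1(39.10) + 1(14.01) = 65.120 g/mol
Mass of K per mole = 1 × 39.10 = 39.100 g
% K = 39.100 / 65.120 × 100 = 60.0%

60.0%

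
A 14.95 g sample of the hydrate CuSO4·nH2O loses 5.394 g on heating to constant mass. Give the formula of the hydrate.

CuSO4·5H2O

Mass of anhydrous CuSO4 = 14.95 − 5.394 = 9.556 g
mol H2O = 5.394 / 18.02 = 0.2993
Molar mass of CuSO4 = 159.62 g/mol → mol CuSO4 = 9.556 / 159.62 = 0.05987
n = 0.2993 / 0.05987 = 5.00 ≈ 5 → CuSO4·5H2O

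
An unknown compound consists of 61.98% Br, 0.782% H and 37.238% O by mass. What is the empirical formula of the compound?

Assume 100 g: 61.98 g Br, 0.782 g H, 37.238 g O.
Br: 61.98 g ÷ 79.90 g/mol = 0.7757 mol
H: 0.782 g ÷ 1.008 g/mol = 0.7758 mol
O: 37.238 g ÷ 16.00 g/mol = 2.327 mol
Smallest is Br at 0.7757 mol; normalising gives Br 1.000, H 1.000, O 3.000
Ratio ≈ 1:1:3, so the empirical formula is BrHO3

BrHO3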